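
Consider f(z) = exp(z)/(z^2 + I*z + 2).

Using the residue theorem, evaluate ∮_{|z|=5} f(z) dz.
2*pi*exp(I)/3 - 2*pi*exp(-2*I)/3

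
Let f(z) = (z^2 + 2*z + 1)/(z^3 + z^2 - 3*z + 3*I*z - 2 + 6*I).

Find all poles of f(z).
The singularities of f are the zeros of the denominator. Factoring,
  z^3 + z^2 - 3*z + 3*I*z - 2 + 6*I = (z - 2 + I)*(z + 1 - I)*(z + 2)
so the candidates are z = 2 - I, z = -1 + I, z = -2.

Check the numerator P(z) = z^2 + 2*z + 1 at each one:
  P(2 - I) = 8 - 6*I ≠ 0, so z = 2 - I is a (simple) pole.
  P(-1 + I) = -1 ≠ 0, so z = -1 + I is a (simple) pole.
  P(-2) = 1 ≠ 0, so z = -2 is a (simple) pole.

Poles of f: {-2, -1 + I, 2 - I}

Final answer: {-2, -1 + I, 2 - I}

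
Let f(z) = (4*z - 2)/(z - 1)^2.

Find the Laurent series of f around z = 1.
Put w = z - (1), i.e. z = w + 1. The denominator is w^2, so it suffices to rewrite the numerator in powers of w.

P(z) = 4*z - 2
P(w + 1) = 2 + 4*w

Dividing each term by w^2:
  f = 2/w^2 + 4/w

Substituting back w = z - 1:
  f(z) = 2/(z - 1)^2 + 4/(z - 1)

The series is finite because the numerator is a polynomial; the negative powers form the principal part, and the coefficient of 1/(z - 1) gives Res(f, 1) = 4.

Final answer: 2/(z - 1)^2 + 4/(z - 1)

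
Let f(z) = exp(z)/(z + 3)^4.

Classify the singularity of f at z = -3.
Write f(z) = g(z)/(z + 3)^4 with g(z) = exp(z).
g is entire and g(-3) = exp(-3) ≠ 0, so no factor of (z + 3) cancels: the Laurent expansion of f about z = -3 starts at the power -4, i.e. lim_{z→z₀} (z - z₀)^4 f(z) = exp(-3) is finite and nonzero.
So z = -3 is a pole of order 4.

Final answer: pole of order 4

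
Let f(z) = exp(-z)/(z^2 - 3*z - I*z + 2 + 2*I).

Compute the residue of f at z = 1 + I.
Write f(z) = P(z)/Q(z) with P(z) = exp(-z) and Q(z) = z^2 - 3*z - I*z + 2 + 2*I.
The denominator factors as Q(z) = (z - 2)*(z - 1 - I), so z = 1 + I is a simple zero of Q and P is analytic there; z = 1 + I is therefore a simple pole and
  Res(f, z₀) = P(z₀)/Q'(z₀).

Q'(z) = 2*z - 3 - I, so Q'(1 + I) = -1 + I.
P(1 + I) = exp(-1 - I).

Res(f, 1 + I) = (exp(-1 - I))/(-1 + I) = (-1/2 - I/2)*exp(-1 - I)

Final answer: (-1/2 - I/2)*exp(-1 - I)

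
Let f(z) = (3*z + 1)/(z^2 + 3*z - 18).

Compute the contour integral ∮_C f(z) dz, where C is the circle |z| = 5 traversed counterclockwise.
By the residue theorem, ∮_C f(z) dz = 2πi · (sum of the residues of f at the poles inside |z| = 5).

The denominator factors as (z + 6)*(z - 3), so the singularities of f are simple poles at z = -6, z = 3.
  |-6|² = 36 > 25 = 5², so this pole is outside the contour.
  |3|² = 9 < 25 = 5², so this pole is inside the contour.

With P(z) = 3*z + 1 and Q(z) = z^2 + 3*z - 18, each pole is simple, so Res(f, z₀) = P(z₀)/Q'(z₀) with Q'(z) = 2*z + 3.
  Res(f, 3) = P(3)/Q'(3) = (10)/(9) = 10/9

∮_C f(z) dz = 2πi · (10/9) = 20*I*pi/9

Final answer: 20*I*pi/9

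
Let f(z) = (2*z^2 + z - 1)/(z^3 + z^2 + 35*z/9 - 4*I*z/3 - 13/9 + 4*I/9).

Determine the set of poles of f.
The singularities of f are the zeros of the denominator. Factoring,
  z^3 + z^2 + 35*z/9 - 4*I*z/3 - 13/9 + 4*I/9 = (z + 1 + 2*I)*(z + 1/3 - 2*I)*(z - 1/3)
so the candidates are z = -1 - 2*I, z = -1/3 + 2*I, z = 1/3.

Check the numerator P(z) = 2*z^2 + z - 1 at each one:
  P(-1 - 2*I) = -8 + 6*I ≠ 0, so z = -1 - 2*I is a (simple) pole.
  P(-1/3 + 2*I) = -82/9 - 2*I/3 ≠ 0, so z = -1/3 + 2*I is a (simple) pole.
  P(1/3) = -4/9 ≠ 0, so z = 1/3 is a (simple) pole.

Poles of f: {-1 - 2*I, -1/3 + 2*I, 1/3}

Final answer: {-1 - 2*I, -1/3 + 2*I, 1/3}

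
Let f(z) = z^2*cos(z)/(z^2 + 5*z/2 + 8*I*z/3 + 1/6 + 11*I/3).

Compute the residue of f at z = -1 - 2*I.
Write f(z) = P(z)/Q(z) with P(z) = z^2*cos(z) and Q(z) = z^2 + 5*z/2 + 8*I*z/3 + 1/6 + 11*I/3.
The denominator factors as Q(z) = (z + 1 + 2*I)*(z + 3/2 + 2*I/3), so z = -1 - 2*I is a simple zero of Q and P is analytic there; z = -1 - 2*I is therefore a simple pole and
  Res(f, z₀) = P(z₀)/Q'(z₀).

Q'(z) = 2*z + 5/2 + 8*I/3, so Q'(-1 - 2*I) = 1/2 - 4*I/3.
P(-1 - 2*I) = (-3 + 4*I)*cos(1 + 2*I).

Res(f, -1 - 2*I) = ((-3 + 4*I)*cos(1 + 2*I))/(1/2 - 4*I/3) = (-246/73 - 72*I/73)*cos(1 + 2*I)

Final answer: (-246/73 - 72*I/73)*cos(1 + 2*I)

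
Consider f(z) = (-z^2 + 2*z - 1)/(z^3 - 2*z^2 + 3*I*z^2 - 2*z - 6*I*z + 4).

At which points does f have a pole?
The singularities of f are the zeros of the denominator. Factoring,
  z^3 - 2*z^2 + 3*I*z^2 - 2*z - 6*I*z + 4 = (z + I)*(z - 2)*(z + 2*I)
so the candidates are z = -I, z = 2, z = -2*I.

Check the numerator P(z) = -z^2 + 2*z - 1 at each one:
  P(-I) = -2*I ≠ 0, so z = -I is a (simple) pole.
  P(2) = -1 ≠ 0, so z = 2 is a (simple) pole.
  P(-2*I) = 3 - 4*I ≠ 0, so z = -2*I is a (simple) pole.

Poles of f: {-2*I, -I, 2}

Final answer: {-2*I, -I, 2}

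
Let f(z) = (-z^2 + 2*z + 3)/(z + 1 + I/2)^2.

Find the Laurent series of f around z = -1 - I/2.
Put w = z - (-1 - I/2), i.e. z = w - 1 - I/2. The denominator is w^2, so it suffices to rewrite the numerator in powers of w.

P(z) = -z^2 + 2*z + 3
P(w - 1 - I/2) = 1/4 - 2*I + (4 + I)*w - w^2

Dividing each term by w^2:
  f = (1/4 - 2*I)/w^2 + (4 + I)/w - 1

Substituting back w = z + 1 + I/2:
  f(z) = (1/4 - 2*I)/(z + 1 + I/2)^2 + (4 + I)/(z + 1 + I/2) - 1

The series is finite because the numerator is a polynomial; the negative powers form the principal part, and the coefficient of 1/(z + 1 + I/2) gives Res(f, -1 - I/2) = 4 + I.

Final answer: (1/4 - 2*I)/(z + 1 + I/2)^2 + (4 + I)/(z + 1 + I/2) - 1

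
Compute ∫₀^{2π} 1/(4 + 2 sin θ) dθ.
Call the integral J. The integrand is 2π-periodic and we integrate over a full period, so shifting θ does not change the value (θ → θ + π/2 turns sin θ into cos θ). Hence
  J = ∫₀^{2π} dθ/(4 + 2 cos θ).
Put z = e^{iθ}: then cos θ = (z + 1/z)/2, dθ = dz/(iz), and z runs once counterclockwise around |z| = 1:
  J = ∮_{|z|=1} 1/(4 + 2*(z + 1/z)/2) · dz/(iz) = (2/i) ∮_{|z|=1} dz/(2*z^2 + 8*z + 2).
The roots of 2*z^2 + 8*z + 2 are z = (-4 ± sqrt(4^2 - 2^2))/2, with sqrt(12) = 2*sqrt(3); their product is 1, so only z₊ = -2 + sqrt(3) lies inside the unit circle (z₋ = -2 - sqrt(3) lies outside).
z₊ is a simple zero of q(z) = 2*z^2 + 8*z + 2, so Res(1/q, z₊) = 1/q'(z₊) with q'(z) = 4*z + 8; and q'(z₊) = 2*(z₊ - z₋) = 4*sqrt(3).
Therefore J = (2/i) · 2πi · 1/(4*sqrt(3)) = 2*pi/(2*sqrt(3)) = sqrt(3)*pi/3

Final answer: sqrt(3)*pi/3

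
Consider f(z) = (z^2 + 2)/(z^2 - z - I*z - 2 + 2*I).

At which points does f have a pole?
The singularities of f are the zeros of the denominator. Factoring,
  z^2 - z - I*z - 2 + 2*I = (z + 1 - I)*(z - 2)
so the candidates are z = -1 + I, z = 2.

Check the numerator P(z) = z^2 + 2 at each one:
  P(-1 + I) = 2 - 2*I ≠ 0, so z = -1 + I is a (simple) pole.
  P(2) = 6 ≠ 0, so z = 2 is a (simple) pole.

Poles of f: {-1 + I, 2}

Final answer: {-1 + I, 2}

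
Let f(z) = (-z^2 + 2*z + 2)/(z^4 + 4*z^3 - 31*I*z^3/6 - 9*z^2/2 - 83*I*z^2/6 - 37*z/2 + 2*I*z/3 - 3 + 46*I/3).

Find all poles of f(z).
{-2, -2 + 3*I, -1 + 3*I/2, 1 + 2*I/3}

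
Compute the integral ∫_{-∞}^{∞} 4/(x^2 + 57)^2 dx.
Let f(z) = 4/(z^2 + 57)^2. The denominator has no real zeros and deg Q - deg P = 4 ≥ 2, so the integral of f over the upper semicircle |z| = R tends to 0 as R → ∞. Closing the contour in the upper half-plane,
  ∫_{-∞}^{∞} f(x) dx = 2πi · Σ Res(f, z_k)  over the poles with Im z_k > 0.

Zeros of the denominator: z^2 + 57 = 0 gives z = ±sqrt(57)*I.
Upper half-plane: z = sqrt(57)*I (a pole of order 2).

Write f(z) = g(z)/(z - sqrt(57)*I)^2 with g(z) = 4/(z + sqrt(57)*I)^2. For a double pole, Res(f, z₀) = g'(z₀):
  g'(z) = -8/(z + sqrt(57)*I)^3
  Res(f, sqrt(57)*I) = g'(sqrt(57)*I) = -sqrt(57)*I/3249

∫_{-∞}^{∞} f(x) dx = 2πi · (-sqrt(57)*I/3249) = 2*sqrt(57)*pi/3249

Final answer: 2*sqrt(57)*pi/3249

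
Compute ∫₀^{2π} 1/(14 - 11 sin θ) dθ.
2*sqrt(3)*pi/15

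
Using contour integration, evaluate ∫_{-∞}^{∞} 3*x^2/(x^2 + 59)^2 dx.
Let f(z) = 3*z^2/(z^2 + 59)^2. The denominator has no real zeros and deg Q - deg P = 2 ≥ 2, so the integral of f over the upper semicircle |z| = R tends to 0 as R → ∞. Closing the contour in the upper half-plane,
  ∫_{-∞}^{∞} f(x) dx = 2πi · Σ Res(f, z_k)  over the poles with Im z_k > 0.

Zeros of the denominator: z^2 + 59 = 0 gives z = ±sqrt(59)*I.
Upper half-plane: z = sqrt(59)*I (a pole of order 2).

Write f(z) = g(z)/(z - sqrt(59)*I)^2 with g(z) = 3*z^2/(z + sqrt(59)*I)^2. For a double pole, Res(f, z₀) = g'(z₀):
  g'(z) = 6*sqrt(59)*I*z/(z + sqrt(59)*I)^3
  Res(f, sqrt(59)*I) = g'(sqrt(59)*I) = -3*sqrt(59)*I/236

∫_{-∞}^{∞} f(x) dx = 2πi · (-3*sqrt(59)*I/236) = 3*sqrt(59)*pi/118

Final answer: 3*sqrt(59)*pi/118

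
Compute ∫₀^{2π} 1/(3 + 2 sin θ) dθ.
Call the integral J. The integrand is 2π-periodic and we integrate over a full period, so shifting θ does not change the value (θ → θ + π/2 turns sin θ into cos θ). Hence
  J = ∫₀^{2π} dθ/(3 + 2 cos θ).
Put z = e^{iθ}: then cos θ = (z + 1/z)/2, dθ = dz/(iz), and z runs once counterclockwise around |z| = 1:
  J = ∮_{|z|=1} 1/(3 + 2*(z + 1/z)/2) · dz/(iz) = (2/i) ∮_{|z|=1} dz/(2*z^2 + 6*z + 2).
The roots of 2*z^2 + 6*z + 2 are z = (-3 ± sqrt(3^2 - 2^2))/2, with sqrt(5) = sqrt(5); their product is 1, so only z₊ = -3/2 + sqrt(5)/2 lies inside the unit circle (z₋ = -3/2 - sqrt(5)/2 lies outside).
z₊ is a simple zero of q(z) = 2*z^2 + 6*z + 2, so Res(1/q, z₊) = 1/q'(z₊) with q'(z) = 4*z + 6; and q'(z₊) = 2*(z₊ - z₋) = 2*sqrt(5).
Therefore J = (2/i) · 2πi · 1/(2*sqrt(5)) = 2*pi/(sqrt(5)) = 2*sqrt(5)*pi/5

Final answer: 2*sqrt(5)*pi/5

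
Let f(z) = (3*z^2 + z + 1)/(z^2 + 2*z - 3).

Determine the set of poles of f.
The singularities of f are the zeros of the denominator. Factoring,
  z^2 + 2*z - 3 = (z + 3)*(z - 1)
so the candidates are z = -3, z = 1.

Check the numerator P(z) = 3*z^2 + z + 1 at each one:
  P(-3) = 25 ≠ 0, so z = -3 is a (simple) pole.
  P(1) = 5 ≠ 0, so z = 1 is a (simple) pole.

Poles of f: {-3, 1}

Final answer: {-3, 1}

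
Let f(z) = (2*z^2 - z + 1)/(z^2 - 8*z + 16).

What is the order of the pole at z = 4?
Factor the denominator:
  z^2 - 8*z + 16 = (z - 4)^2

The numerator P(z) = 2*z^2 - z + 1 has P(4) = 29 ≠ 0, so no factor of (z - 4) cancels.
Near z = 4 we can therefore write f(z) = g(z)/(z - 4)^2 with g analytic at 4 and g(4) ≠ 0 (g is just the numerator).

Hence z = 4 is a pole of order 2.

Final answer: 2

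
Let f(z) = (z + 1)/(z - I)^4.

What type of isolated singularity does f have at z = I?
Write f(z) = g(z)/(z - I)^4 with g(z) = z + 1.
g is entire and g(I) = 1 + I ≠ 0, so no factor of (z - I) cancels: the Laurent expansion of f about z = I starts at the power -4, i.e. lim_{z→z₀} (z - z₀)^4 f(z) = 1 + I is finite and nonzero.
So z = I is a pole of order 4.

Final answer: pole of order 4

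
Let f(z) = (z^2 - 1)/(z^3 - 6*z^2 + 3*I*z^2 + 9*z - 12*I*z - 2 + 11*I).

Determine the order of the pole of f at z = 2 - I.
3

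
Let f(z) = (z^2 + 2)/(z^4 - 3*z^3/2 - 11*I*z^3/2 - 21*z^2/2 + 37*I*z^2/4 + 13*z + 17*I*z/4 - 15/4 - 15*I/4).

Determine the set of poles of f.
The singularities of f are the zeros of the denominator. Factoring,
  z^4 - 3*z^3/2 - 11*I*z^3/2 - 21*z^2/2 + 37*I*z^2/4 + 13*z + 17*I*z/4 - 15/4 - 15*I/4 = (z - 3*I/2)*(z - 2 - I)*(z - 1/2)*(z + 1 - 3*I)
so the candidates are z = 3*I/2, z = 2 + I, z = 1/2, z = -1 + 3*I.

Check the numerator P(z) = z^2 + 2 at each one:
  P(3*I/2) = -1/4 ≠ 0, so z = 3*I/2 is a (simple) pole.
  P(2 + I) = 5 + 4*I ≠ 0, so z = 2 + I is a (simple) pole.
  P(1/2) = 9/4 ≠ 0, so z = 1/2 is a (simple) pole.
  P(-1 + 3*I) = -6 - 6*I ≠ 0, so z = -1 + 3*I is a (simple) pole.

Poles of f: {-1 + 3*I, 3*I/2, 1/2, 2 + I}

Final answer: {-1 + 3*I, 3*I/2, 1/2, 2 + I}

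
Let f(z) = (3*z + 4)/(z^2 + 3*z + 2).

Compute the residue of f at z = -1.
Write f(z) = P(z)/Q(z) with P(z) = 3*z + 4 and Q(z) = z^2 + 3*z + 2.
The denominator factors as Q(z) = (z + 1)*(z + 2), so z = -1 is a simple zero of Q and P is analytic there; z = -1 is therefore a simple pole and
  Res(f, z₀) = P(z₀)/Q'(z₀).

Q'(z) = 2*z + 3, so Q'(-1) = 1.
P(-1) = 1.

Res(f, -1) = (1)/(1) = 1

Final answer: 1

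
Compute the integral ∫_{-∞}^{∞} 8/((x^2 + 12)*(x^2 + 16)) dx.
Let f(z) = 8/((z^2 + 12)*(z^2 + 16)). The denominator has no real zeros and deg Q - deg P = 4 ≥ 2, so the integral of f over the upper semicircle |z| = R tends to 0 as R → ∞. Closing the contour in the upper half-plane,
  ∫_{-∞}^{∞} f(x) dx = 2πi · Σ Res(f, z_k)  over the poles with Im z_k > 0.

Zeros of the denominator: z^2 + 12 = 0 gives z = ±2*sqrt(3)*I; z^2 + 16 = 0 gives z = ±4*I.
Upper half-plane: z = 4*I, z = 2*sqrt(3)*I (simple).

Each pole is a simple zero of Q(z) = z^4 + 28*z^2 + 192, so Res(f, z₀) = P(z₀)/Q'(z₀) with P(z) = 8, Q'(z) = 4*z^3 + 56*z:
  Res(f, 4*I) = (8)/(-32*I) = I/4
  Res(f, 2*sqrt(3)*I) = (8)/(16*sqrt(3)*I) = -sqrt(3)*I/6

Sum of residues: I*(3 - 2*sqrt(3))/12
∫_{-∞}^{∞} f(x) dx = 2πi · (I*(3 - 2*sqrt(3))/12) = pi*(-3 + 2*sqrt(3))/6

Final answer: pi*(-3 + 2*sqrt(3))/6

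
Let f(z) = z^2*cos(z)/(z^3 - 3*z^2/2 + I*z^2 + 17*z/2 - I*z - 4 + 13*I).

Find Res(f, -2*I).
Write f(z) = P(z)/Q(z) with P(z) = z^2*cos(z) and Q(z) = z^3 - 3*z^2/2 + I*z^2 + 17*z/2 - I*z - 4 + 13*I.
The denominator factors as Q(z) = (z - 1 + 2*I)*(z - 1/2 - 3*I)*(z + 2*I), so z = -2*I is a simple zero of Q and P is analytic there; z = -2*I is therefore a simple pole and
  Res(f, z₀) = P(z₀)/Q'(z₀).

Q'(z) = 3*z^2 - 3*z + 2*I*z + 17/2 - I, so Q'(-2*I) = 1/2 + 5*I.
P(-2*I) = -4*cosh(2).

Res(f, -2*I) = (-4*cosh(2))/(1/2 + 5*I) = (-8/101 + 80*I/101)*cosh(2)

Final answer: (-8/101 + 80*I/101)*cosh(2)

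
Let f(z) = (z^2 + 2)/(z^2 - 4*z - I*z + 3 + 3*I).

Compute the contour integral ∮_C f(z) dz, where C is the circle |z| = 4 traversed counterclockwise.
By the residue theorem, ∮_C f(z) dz = 2πi · (sum of the residues of f at the poles inside |z| = 4).

The denominator factors as (z - 3)*(z - 1 - I), so the singularities of f are simple poles at z = 3, z = 1 + I.
  |3|² = 9 < 16 = 4², so this pole is inside the contour.
  |1 + I|² = 2 < 16 = 4², so this pole is inside the contour.

With P(z) = z^2 + 2 and Q(z) = z^2 - 4*z - I*z + 3 + 3*I, each pole is simple, so Res(f, z₀) = P(z₀)/Q'(z₀) with Q'(z) = 2*z - 4 - I.
  Res(f, 3) = P(3)/Q'(3) = (11)/(2 - I) = 22/5 + 11*I/5
  Res(f, 1 + I) = P(1 + I)/Q'(1 + I) = (2 + 2*I)/(-2 + I) = -2/5 - 6*I/5

Sum of residues inside C: 4 + I
∮_C f(z) dz = 2πi · (4 + I) = pi*(-2 + 8*I)

Final answer: pi*(-2 + 8*I)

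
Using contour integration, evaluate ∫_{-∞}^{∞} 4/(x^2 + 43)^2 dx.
2*sqrt(43)*pi/1849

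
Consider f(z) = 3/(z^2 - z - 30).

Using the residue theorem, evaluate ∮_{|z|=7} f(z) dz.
0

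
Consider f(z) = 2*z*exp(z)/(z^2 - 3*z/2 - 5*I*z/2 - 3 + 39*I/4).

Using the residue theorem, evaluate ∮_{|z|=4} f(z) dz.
pi*(66/65 + 138*I/65)*exp(-3/2 + 3*I) + pi*(-66/65 + 122*I/65)*exp(3 - I/2)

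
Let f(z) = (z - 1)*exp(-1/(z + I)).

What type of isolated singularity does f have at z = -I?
Let u = z + I. Then
  e^(-1/u) = Σ_{k≥0} (-1)^k/(k!·u^k) = 1 - 1/u + 1/(2*u^2) - 1/(6*u^3) + ...
which has infinitely many negative powers of u, so exp(-1/(z + I)) has an essential singularity at z = -I.
The extra factor z - 1 is a nonzero polynomial; if the product had at most a pole at z = -I, dividing by that polynomial would leave exp(-1/(z + I)) with at most a pole too — contradiction. (Equivalently, the product's Laurent series still has infinitely many negative powers.)
So the singularity is essential.

Final answer: essential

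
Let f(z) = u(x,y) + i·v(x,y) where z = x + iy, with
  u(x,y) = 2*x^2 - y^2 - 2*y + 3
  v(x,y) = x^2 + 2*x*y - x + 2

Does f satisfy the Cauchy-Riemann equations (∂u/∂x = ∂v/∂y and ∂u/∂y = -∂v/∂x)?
∂u/∂x = 4*x
∂v/∂y = 2*x
∂u/∂y = -2*y - 2
∂v/∂x = 2*x + 2*y - 1
∂u/∂x ≠ ∂v/∂y and ∂u/∂y ≠ -∂v/∂x; the Cauchy-Riemann equations are not satisfied, so f is not analytic.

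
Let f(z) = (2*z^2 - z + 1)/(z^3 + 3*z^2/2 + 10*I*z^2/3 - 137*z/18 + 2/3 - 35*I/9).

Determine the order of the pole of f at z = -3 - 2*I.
Factor the denominator:
  z^3 + 3*z^2/2 + 10*I*z^2/3 - 137*z/18 + 2/3 - 35*I/9 = (z + 3 + 2*I)*(z - 3/2 + 2*I/3)*(z + 2*I/3)

The numerator P(z) = 2*z^2 - z + 1 has P(-3 - 2*I) = 14 + 26*I ≠ 0, so no factor of (z + 3 + 2*I) cancels.
Near z = -3 - 2*I we can therefore write f(z) = g(z)/(z + 3 + 2*I) with g analytic at -3 - 2*I and g(-3 - 2*I) ≠ 0 (g is the numerator divided by the remaining denominator factors).

Hence z = -3 - 2*I is a pole of order 1.

Final answer: 1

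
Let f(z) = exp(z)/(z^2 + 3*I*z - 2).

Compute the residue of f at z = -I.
Write f(z) = P(z)/Q(z) with P(z) = exp(z) and Q(z) = z^2 + 3*I*z - 2.
The denominator factors as Q(z) = (z + 2*I)*(z + I), so z = -I is a simple zero of Q and P is analytic there; z = -I is therefore a simple pole and
  Res(f, z₀) = P(z₀)/Q'(z₀).

Q'(z) = 2*z + 3*I, so Q'(-I) = I.
P(-I) = exp(-I).

Res(f, -I) = (exp(-I))/(I) = -I*exp(-I)

Final answer: -I*exp(-I)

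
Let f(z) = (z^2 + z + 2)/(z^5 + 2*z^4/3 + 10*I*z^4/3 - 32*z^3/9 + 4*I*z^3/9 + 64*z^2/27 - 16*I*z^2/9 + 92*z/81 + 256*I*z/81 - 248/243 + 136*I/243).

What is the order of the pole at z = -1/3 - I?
Factor the denominator:
  z^5 + 2*z^4/3 + 10*I*z^4/3 - 32*z^3/9 + 4*I*z^3/9 + 64*z^2/27 - 16*I*z^2/9 + 92*z/81 + 256*I*z/81 - 248/243 + 136*I/243 = (z + 1/3 + I)^4*(z - 2/3 - 2*I/3)

The numerator P(z) = z^2 + z + 2 has P(-1/3 - I) = 7/9 - I/3 ≠ 0, so no factor of (z + 1/3 + I) cancels.
Near z = -1/3 - I we can therefore write f(z) = g(z)/(z + 1/3 + I)^4 with g analytic at -1/3 - I and g(-1/3 - I) ≠ 0 (g is the numerator divided by the remaining denominator factors).

Hence z = -1/3 - I is a pole of order 4.

Final answer: 4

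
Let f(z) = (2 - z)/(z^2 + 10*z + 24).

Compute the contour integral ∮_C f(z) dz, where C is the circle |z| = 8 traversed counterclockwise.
By the residue theorem, ∮_C f(z) dz = 2πi · (sum of the residues of f at the poles inside |z| = 8).

The denominator factors as (z + 6)*(z + 4), so the singularities of f are simple poles at z = -6, z = -4.
  |-6|² = 36 < 64 = 8², so this pole is inside the contour.
  |-4|² = 16 < 64 = 8², so this pole is inside the contour.

With P(z) = 2 - z and Q(z) = z^2 + 10*z + 24, each pole is simple, so Res(f, z₀) = P(z₀)/Q'(z₀) with Q'(z) = 2*z + 10.
  Res(f, -6) = P(-6)/Q'(-6) = (8)/(-2) = -4
  Res(f, -4) = P(-4)/Q'(-4) = (6)/(2) = 3

Sum of residues inside C: -1
∮_C f(z) dz = 2πi · (-1) = -2*I*pi

Final answer: -2*I*pi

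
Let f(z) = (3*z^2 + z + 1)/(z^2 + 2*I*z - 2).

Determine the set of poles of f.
{-1 - I, 1 - I}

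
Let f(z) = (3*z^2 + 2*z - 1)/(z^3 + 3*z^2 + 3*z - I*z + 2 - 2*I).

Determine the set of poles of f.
The singularities of f are the zeros of the denominator. Factoring,
  z^3 + 3*z^2 + 3*z - I*z + 2 - 2*I = (z + 2)*(z - I)*(z + 1 + I)
so the candidates are z = -2, z = I, z = -1 - I.

Check the numerator P(z) = 3*z^2 + 2*z - 1 at each one:
  P(-2) = 7 ≠ 0, so z = -2 is a (simple) pole.
  P(I) = -4 + 2*I ≠ 0, so z = I is a (simple) pole.
  P(-1 - I) = -3 + 4*I ≠ 0, so z = -1 - I is a (simple) pole.

Poles of f: {-2, -1 - I, I}

Final answer: {-2, -1 - I, I}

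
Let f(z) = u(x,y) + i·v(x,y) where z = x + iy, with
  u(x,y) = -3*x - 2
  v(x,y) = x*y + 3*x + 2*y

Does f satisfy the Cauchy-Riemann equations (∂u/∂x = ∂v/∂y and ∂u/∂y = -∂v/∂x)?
∂u/∂x = -3
∂v/∂y = x + 2
∂u/∂y = 0
∂v/∂x = y + 3
∂u/∂x ≠ ∂v/∂y and ∂u/∂y ≠ -∂v/∂x; the Cauchy-Riemann equations are not satisfied, so f is not analytic.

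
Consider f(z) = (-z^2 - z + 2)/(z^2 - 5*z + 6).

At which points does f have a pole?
The singularities of f are the zeros of the denominator. Factoring,
  z^2 - 5*z + 6 = (z - 3)*(z - 2)
so the candidates are z = 3, z = 2.

Check the numerator P(z) = -z^2 - z + 2 at each one:
  P(3) = -10 ≠ 0, so z = 3 is a (simple) pole.
  P(2) = -4 ≠ 0, so z = 2 is a (simple) pole.

Poles of f: {2, 3}

Final answer: {2, 3}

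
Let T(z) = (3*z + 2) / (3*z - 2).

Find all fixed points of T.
T(z) = z means 3*z + 2 = z*(3*z - 2), i.e.
  3*z^2 - 5*z - 2 = 0.
Discriminant: (-5)^2 - 4*(3)*(-2) = 49, so the roots are real.
  z = (5 ± sqrt(49))/(2*(3))
Fixed points: {-1/3, 2}

Final answer: {-1/3, 2}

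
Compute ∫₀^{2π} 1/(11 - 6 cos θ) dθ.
Call the integral J. The integrand is 2π-periodic and we integrate over a full period, so shifting θ does not change the value (θ → θ + π flips the sign of the trig term). Hence
  J = ∫₀^{2π} dθ/(11 + 6 cos θ).
Put z = e^{iθ}: then cos θ = (z + 1/z)/2, dθ = dz/(iz), and z runs once counterclockwise around |z| = 1:
  J = ∮_{|z|=1} 1/(11 + 6*(z + 1/z)/2) · dz/(iz) = (2/i) ∮_{|z|=1} dz/(6*z^2 + 22*z + 6).
The roots of 6*z^2 + 22*z + 6 are z = (-11 ± sqrt(11^2 - 6^2))/6, with sqrt(85) = sqrt(85); their product is 1, so only z₊ = -11/6 + sqrt(85)/6 lies inside the unit circle (z₋ = -11/6 - sqrt(85)/6 lies outside).
z₊ is a simple zero of q(z) = 6*z^2 + 22*z + 6, so Res(1/q, z₊) = 1/q'(z₊) with q'(z) = 12*z + 22; and q'(z₊) = 6*(z₊ - z₋) = 2*sqrt(85).
Therefore J = (2/i) · 2πi · 1/(2*sqrt(85)) = 2*pi/(sqrt(85)) = 2*sqrt(85)*pi/85

Final answer: 2*sqrt(85)*pi/85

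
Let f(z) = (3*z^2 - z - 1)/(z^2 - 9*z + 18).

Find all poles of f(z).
The singularities of f are the zeros of the denominator. Factoring,
  z^2 - 9*z + 18 = (z - 6)*(z - 3)
so the candidates are z = 6, z = 3.

Check the numerator P(z) = 3*z^2 - z - 1 at each one:
  P(6) = 101 ≠ 0, so z = 6 is a (simple) pole.
  P(3) = 23 ≠ 0, so z = 3 is a (simple) pole.

Poles of f: {3, 6}

Final answer: {3, 6}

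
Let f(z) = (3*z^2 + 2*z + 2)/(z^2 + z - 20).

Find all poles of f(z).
{-5, 4}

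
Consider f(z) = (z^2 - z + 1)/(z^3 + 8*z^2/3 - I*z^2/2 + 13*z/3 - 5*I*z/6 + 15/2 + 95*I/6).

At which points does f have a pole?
The singularities of f are the zeros of the denominator. Factoring,
  z^3 + 8*z^2/3 - I*z^2/2 + 13*z/3 - 5*I*z/6 + 15/2 + 95*I/6 = (z + 3 + I)*(z + 2/3 - 3*I)*(z - 1 + 3*I/2)
so the candidates are z = -3 - I, z = -2/3 + 3*I, z = 1 - 3*I/2.

Check the numerator P(z) = z^2 - z + 1 at each one:
  P(-3 - I) = 12 + 7*I ≠ 0, so z = -3 - I is a (simple) pole.
  P(-2/3 + 3*I) = -62/9 - 7*I ≠ 0, so z = -2/3 + 3*I is a (simple) pole.
  P(1 - 3*I/2) = -5/4 - 3*I/2 ≠ 0, so z = 1 - 3*I/2 is a (simple) pole.

Poles of f: {-3 - I, -2/3 + 3*I, 1 - 3*I/2}

Final answer: {-3 - I, -2/3 + 3*I, 1 - 3*I/2}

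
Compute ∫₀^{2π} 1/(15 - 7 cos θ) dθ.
sqrt(11)*pi/22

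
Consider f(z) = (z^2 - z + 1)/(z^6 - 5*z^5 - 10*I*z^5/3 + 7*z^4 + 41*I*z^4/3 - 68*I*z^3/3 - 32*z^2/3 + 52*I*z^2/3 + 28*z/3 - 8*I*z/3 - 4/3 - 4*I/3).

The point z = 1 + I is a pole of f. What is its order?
4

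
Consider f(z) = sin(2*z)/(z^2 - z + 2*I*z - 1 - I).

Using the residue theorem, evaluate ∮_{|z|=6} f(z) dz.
-2*pi*sinh(2) + 2*I*pi*sin(2 - 2*I)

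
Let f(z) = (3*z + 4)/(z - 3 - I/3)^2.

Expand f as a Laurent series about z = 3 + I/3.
Put w = z - (3 + I/3), i.e. z = w + 3 + I/3. The denominator is w^2, so it suffices to rewrite the numerator in powers of w.

P(z) = 3*z + 4
P(w + 3 + I/3) = 13 + I + 3*w

Dividing each term by w^2:
  f = (13 + I)/w^2 + 3/w

Substituting back w = z - 3 - I/3:
  f(z) = (13 + I)/(z - 3 - I/3)^2 + 3/(z - 3 - I/3)

The series is finite because the numerator is a polynomial; the negative powers form the principal part, and the coefficient of 1/(z - 3 - I/3) gives Res(f, 3 + I/3) = 3.

Final answer: (13 + I)/(z - 3 - I/3)^2 + 3/(z - 3 - I/3)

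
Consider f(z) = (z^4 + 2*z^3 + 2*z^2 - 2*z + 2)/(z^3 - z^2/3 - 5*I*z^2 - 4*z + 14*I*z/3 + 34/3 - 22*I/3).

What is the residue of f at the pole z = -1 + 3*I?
Write f(z) = P(z)/Q(z) with P(z) = z^4 + 2*z^3 + 2*z^2 - 2*z + 2 and Q(z) = z^3 - z^2/3 - 5*I*z^2 - 4*z + 14*I*z/3 + 34/3 - 22*I/3.
The denominator factors as Q(z) = (z - 1 + I)*(z - 1/3 - 3*I)*(z + 1 - 3*I), so z = -1 + 3*I is a simple zero of Q and P is analytic there; z = -1 + 3*I is therefore a simple pole and
  Res(f, z₀) = P(z₀)/Q'(z₀).

Q'(z) = 3*z^2 - 2*z/3 - 10*I*z - 4 + 14*I/3, so Q'(-1 + 3*I) = 8/3 - 16*I/3.
P(-1 + 3*I) = 68 + 42*I.

Res(f, -1 + 3*I) = (68 + 42*I)/(8/3 - 16*I/3) = -6/5 + 267*I/20

Final answer: -6/5 + 267*I/20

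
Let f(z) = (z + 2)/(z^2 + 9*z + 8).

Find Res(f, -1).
Write f(z) = P(z)/Q(z) with P(z) = z + 2 and Q(z) = z^2 + 9*z + 8.
The denominator factors as Q(z) = (z + 1)*(z + 8), so z = -1 is a simple zero of Q and P is analytic there; z = -1 is therefore a simple pole and
  Res(f, z₀) = P(z₀)/Q'(z₀).

Q'(z) = 2*z + 9, so Q'(-1) = 7.
P(-1) = 1.

Res(f, -1) = (1)/(7) = 1/7

Final answer: 1/7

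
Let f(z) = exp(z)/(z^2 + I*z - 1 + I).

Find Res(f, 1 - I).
(2/5 + I/5)*exp(1 - I)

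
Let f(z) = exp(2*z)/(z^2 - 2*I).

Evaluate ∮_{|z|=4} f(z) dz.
By the residue theorem, ∮_C f(z) dz = 2πi · (sum of the residues of f at the poles inside |z| = 4).

The denominator factors as (z - 1 - I)*(z + 1 + I), so the singularities of f are simple poles at z = 1 + I, z = -1 - I.
  |1 + I|² = 2 < 16 = 4², so this pole is inside the contour.
  |-1 - I|² = 2 < 16 = 4², so this pole is inside the contour.

With P(z) = exp(2*z) and Q(z) = z^2 - 2*I, each pole is simple, so Res(f, z₀) = P(z₀)/Q'(z₀) with Q'(z) = 2*z.
  Res(f, 1 + I) = P(1 + I)/Q'(1 + I) = (exp(2 + 2*I))/(2 + 2*I) = (1/4 - I/4)*exp(2 + 2*I)
  Res(f, -1 - I) = P(-1 - I)/Q'(-1 - I) = (exp(-2 - 2*I))/(-2 - 2*I) = (-1/4 + I/4)*exp(-2 - 2*I)

Sum of residues inside C: (-1/4 + I/4)*exp(-2 - 2*I) + (1/4 - I/4)*exp(2 + 2*I)
∮_C f(z) dz = 2πi · ((-1/4 + I/4)*exp(-2 - 2*I) + (1/4 - I/4)*exp(2 + 2*I)) = pi*(-1/2 - I/2)*exp(-2 - 2*I) + pi*(1/2 + I/2)*exp(2 + 2*I)

Final answer: pi*(-1/2 - I/2)*exp(-2 - 2*I) + pi*(1/2 + I/2)*exp(2 + 2*I)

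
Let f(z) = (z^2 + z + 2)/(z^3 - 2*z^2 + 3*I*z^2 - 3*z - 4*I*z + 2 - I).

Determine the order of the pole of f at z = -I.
2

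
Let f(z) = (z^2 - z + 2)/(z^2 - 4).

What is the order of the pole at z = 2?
1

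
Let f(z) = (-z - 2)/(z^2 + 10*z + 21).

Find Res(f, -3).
Write f(z) = P(z)/Q(z) with P(z) = -z - 2 and Q(z) = z^2 + 10*z + 21.
The denominator factors as Q(z) = (z + 7)*(z + 3), so z = -3 is a simple zero of Q and P is analytic there; z = -3 is therefore a simple pole and
  Res(f, z₀) = P(z₀)/Q'(z₀).

Q'(z) = 2*z + 10, so Q'(-3) = 4.
P(-3) = 1.

Res(f, -3) = (1)/(4) = 1/4

Final answer: 1/4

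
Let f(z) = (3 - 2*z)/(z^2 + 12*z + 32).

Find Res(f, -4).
Write f(z) = P(z)/Q(z) with P(z) = 3 - 2*z and Q(z) = z^2 + 12*z + 32.
The denominator factors as Q(z) = (z + 4)*(z + 8), so z = -4 is a simple zero of Q and P is analytic there; z = -4 is therefore a simple pole and
  Res(f, z₀) = P(z₀)/Q'(z₀).

Q'(z) = 2*z + 12, so Q'(-4) = 4.
P(-4) = 11.

Res(f, -4) = (11)/(4) = 11/4

Final answer: 11/4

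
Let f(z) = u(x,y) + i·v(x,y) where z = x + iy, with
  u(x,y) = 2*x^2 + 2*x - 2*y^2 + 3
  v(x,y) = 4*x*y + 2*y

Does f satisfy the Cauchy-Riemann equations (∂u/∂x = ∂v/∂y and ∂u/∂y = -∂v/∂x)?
∂u/∂x = 4*x + 2
∂v/∂y = 4*x + 2
∂u/∂y = -4*y
∂v/∂x = 4*y
∂u/∂x = ∂v/∂y and ∂u/∂y = -∂v/∂x hold identically; f is analytic.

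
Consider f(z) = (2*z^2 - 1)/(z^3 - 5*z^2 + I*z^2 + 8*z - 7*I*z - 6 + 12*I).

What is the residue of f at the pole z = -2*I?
Write f(z) = P(z)/Q(z) with P(z) = 2*z^2 - 1 and Q(z) = z^3 - 5*z^2 + I*z^2 + 8*z - 7*I*z - 6 + 12*I.
The denominator factors as Q(z) = (z + 2*I)*(z - 2 - I)*(z - 3), so z = -2*I is a simple zero of Q and P is analytic there; z = -2*I is therefore a simple pole and
  Res(f, z₀) = P(z₀)/Q'(z₀).

Q'(z) = 3*z^2 - 10*z + 2*I*z + 8 - 7*I, so Q'(-2*I) = 13*I.
P(-2*I) = -9.

Res(f, -2*I) = (-9)/(13*I) = 9*I/13

Final answer: 9*I/13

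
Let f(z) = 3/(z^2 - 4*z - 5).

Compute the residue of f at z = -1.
Write f(z) = P(z)/Q(z) with P(z) = 3 and Q(z) = z^2 - 4*z - 5.
The denominator factors as Q(z) = (z + 1)*(z - 5), so z = -1 is a simple zero of Q and P is analytic there; z = -1 is therefore a simple pole and
  Res(f, z₀) = P(z₀)/Q'(z₀).

Q'(z) = 2*z - 4, so Q'(-1) = -6.
P(-1) = 3.

Res(f, -1) = (3)/(-6) = -1/2

Final answer: -1/2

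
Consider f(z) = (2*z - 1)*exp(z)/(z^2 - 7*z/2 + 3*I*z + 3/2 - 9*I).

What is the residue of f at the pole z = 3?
(50/61 - 60*I/61)*exp(3)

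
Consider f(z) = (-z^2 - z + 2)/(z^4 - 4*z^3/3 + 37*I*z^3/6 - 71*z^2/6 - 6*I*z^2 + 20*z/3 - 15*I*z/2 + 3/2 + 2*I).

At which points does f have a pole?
The singularities of f are the zeros of the denominator. Factoring,
  z^4 - 4*z^3/3 + 37*I*z^3/6 - 71*z^2/6 - 6*I*z^2 + 20*z/3 - 15*I*z/2 + 3/2 + 2*I = (z - 1 + 2*I)*(z + 3*I)*(z + I/2)*(z - 1/3 + 2*I/3)
so the candidates are z = 1 - 2*I, z = -3*I, z = -I/2, z = 1/3 - 2*I/3.

Check the numerator P(z) = -z^2 - z + 2 at each one:
  P(1 - 2*I) = 4 + 6*I ≠ 0, so z = 1 - 2*I is a (simple) pole.
  P(-3*I) = 11 + 3*I ≠ 0, so z = -3*I is a (simple) pole.
  P(-I/2) = 9/4 + I/2 ≠ 0, so z = -I/2 is a (simple) pole.
  P(1/3 - 2*I/3) = 2 + 10*I/9 ≠ 0, so z = 1/3 - 2*I/3 is a (simple) pole.

Poles of f: {-3*I, -I/2, 1/3 - 2*I/3, 1 - 2*I}

Final answer: {-3*I, -I/2, 1/3 - 2*I/3, 1 - 2*I}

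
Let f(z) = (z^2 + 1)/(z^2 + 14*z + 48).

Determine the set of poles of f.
The singularities of f are the zeros of the denominator. Factoring,
  z^2 + 14*z + 48 = (z + 8)*(z + 6)
so the candidates are z = -8, z = -6.

Check the numerator P(z) = z^2 + 1 at each one:
  P(-8) = 65 ≠ 0, so z = -8 is a (simple) pole.
  P(-6) = 37 ≠ 0, so z = -6 is a (simple) pole.

Poles of f: {-8, -6}

Final answer: {-8, -6}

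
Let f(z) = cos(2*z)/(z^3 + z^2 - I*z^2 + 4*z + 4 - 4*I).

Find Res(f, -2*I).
Write f(z) = P(z)/Q(z) with P(z) = cos(2*z) and Q(z) = z^3 + z^2 - I*z^2 + 4*z + 4 - 4*I.
The denominator factors as Q(z) = (z + 2*I)*(z + 1 - I)*(z - 2*I), so z = -2*I is a simple zero of Q and P is analytic there; z = -2*I is therefore a simple pole and
  Res(f, z₀) = P(z₀)/Q'(z₀).

Q'(z) = 3*z^2 + 2*z - 2*I*z + 4, so Q'(-2*I) = -12 - 4*I.
P(-2*I) = cosh(4).

Res(f, -2*I) = (cosh(4))/(-12 - 4*I) = (-3/40 + I/40)*cosh(4)

Final answer: (-3/40 + I/40)*cosh(4)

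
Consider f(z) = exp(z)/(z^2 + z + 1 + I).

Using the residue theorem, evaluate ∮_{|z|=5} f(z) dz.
By the residue theorem, ∮_C f(z) dz = 2πi · (sum of the residues of f at the poles inside |z| = 5).

The denominator factors as (z + I)*(z + 1 - I), so the singularities of f are simple poles at z = -I, z = -1 + I.
  |-I|² = 1 < 25 = 5², so this pole is inside the contour.
  |-1 + I|² = 2 < 25 = 5², so this pole is inside the contour.

With P(z) = exp(z) and Q(z) = z^2 + z + 1 + I, each pole is simple, so Res(f, z₀) = P(z₀)/Q'(z₀) with Q'(z) = 2*z + 1.
  Res(f, -I) = P(-I)/Q'(-I) = (exp(-I))/(1 - 2*I) = (1/5 + 2*I/5)*exp(-I)
  Res(f, -1 + I) = P(-1 + I)/Q'(-1 + I) = (exp(-1 + I))/(-1 + 2*I) = (-1/5 - 2*I/5)*exp(-1 + I)

Sum of residues inside C: (-1/5 - 2*I/5)*exp(-1 + I) + (1/5 + 2*I/5)*exp(-I)
∮_C f(z) dz = 2πi · ((-1/5 - 2*I/5)*exp(-1 + I) + (1/5 + 2*I/5)*exp(-I)) = pi*(4/5 - 2*I/5)*exp(-1 + I) + pi*(-4/5 + 2*I/5)*exp(-I)

Final answer: pi*(4/5 - 2*I/5)*exp(-1 + I) + pi*(-4/5 + 2*I/5)*exp(-I)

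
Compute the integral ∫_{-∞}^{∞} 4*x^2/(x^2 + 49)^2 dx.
Let f(z) = 4*z^2/(z^2 + 49)^2. The denominator has no real zeros and deg Q - deg P = 2 ≥ 2, so the integral of f over the upper semicircle |z| = R tends to 0 as R → ∞. Closing the contour in the upper half-plane,
  ∫_{-∞}^{∞} f(x) dx = 2πi · Σ Res(f, z_k)  over the poles with Im z_k > 0.

Zeros of the denominator: z^2 + 49 = 0 gives z = ±7*I.
Upper half-plane: z = 7*I (a pole of order 2).

Write f(z) = g(z)/(z - 7*I)^2 with g(z) = 4*z^2/(z + 7*I)^2. For a double pole, Res(f, z₀) = g'(z₀):
  g'(z) = 56*I*z/(z + 7*I)^3
  Res(f, 7*I) = g'(7*I) = -I/7

∫_{-∞}^{∞} f(x) dx = 2πi · (-I/7) = 2*pi/7

Final answer: 2*pi/7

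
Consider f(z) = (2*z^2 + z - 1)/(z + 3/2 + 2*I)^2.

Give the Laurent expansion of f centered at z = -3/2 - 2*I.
Put w = z - (-3/2 - 2*I), i.e. z = w - 3/2 - 2*I. The denominator is w^2, so it suffices to rewrite the numerator in powers of w.

P(z) = 2*z^2 + z - 1
P(w - 3/2 - 2*I) = -6 + 10*I + (-5 - 8*I)*w + 2*w^2

Dividing each term by w^2:
  f = (-6 + 10*I)/w^2 + (-5 - 8*I)/w + 2

Substituting back w = z + 3/2 + 2*I:
  f(z) = (-6 + 10*I)/(z + 3/2 + 2*I)^2 + (-5 - 8*I)/(z + 3/2 + 2*I) + 2

The series is finite because the numerator is a polynomial; the negative powers form the principal part, and the coefficient of 1/(z + 3/2 + 2*I) gives Res(f, -3/2 - 2*I) = -5 - 8*I.

Final answer: (-6 + 10*I)/(z + 3/2 + 2*I)^2 + (-5 - 8*I)/(z + 3/2 + 2*I) + 2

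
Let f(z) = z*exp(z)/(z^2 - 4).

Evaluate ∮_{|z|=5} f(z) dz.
By the residue theorem, ∮_C f(z) dz = 2πi · (sum of the residues of f at the poles inside |z| = 5).

The denominator factors as (z - 2)*(z + 2), so the singularities of f are simple poles at z = 2, z = -2.
  |2|² = 4 < 25 = 5², so this pole is inside the contour.
  |-2|² = 4 < 25 = 5², so this pole is inside the contour.

With P(z) = z*exp(z) and Q(z) = z^2 - 4, each pole is simple, so Res(f, z₀) = P(z₀)/Q'(z₀) with Q'(z) = 2*z.
  Res(f, 2) = P(2)/Q'(2) = (2*exp(2))/(4) = exp(2)/2
  Res(f, -2) = P(-2)/Q'(-2) = (-2*exp(-2))/(-4) = exp(-2)/2

Sum of residues inside C: exp(-2)/2 + exp(2)/2
∮_C f(z) dz = 2πi · (exp(-2)/2 + exp(2)/2) = I*pi*exp(-2) + I*pi*exp(2)

Final answer: I*pi*exp(-2) + I*pi*exp(2)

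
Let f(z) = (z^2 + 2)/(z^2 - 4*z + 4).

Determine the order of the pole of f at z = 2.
Factor the denominator:
  z^2 - 4*z + 4 = (z - 2)^2

The numerator P(z) = z^2 + 2 has P(2) = 6 ≠ 0, so no factor of (z - 2) cancels.
Near z = 2 we can therefore write f(z) = g(z)/(z - 2)^2 with g analytic at 2 and g(2) ≠ 0 (g is just the numerator).

Hence z = 2 is a pole of order 2.

Final answer: 2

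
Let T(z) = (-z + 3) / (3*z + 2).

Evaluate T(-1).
Substitute z = -1:
  numerator:   -(-1) + 3 = 4
  denominator: 3*(-1) + 2 = -1
T(-1) = (4)/(-1) = -4

Final answer: -4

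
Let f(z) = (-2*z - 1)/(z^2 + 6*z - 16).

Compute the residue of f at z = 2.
Write f(z) = P(z)/Q(z) with P(z) = -2*z - 1 and Q(z) = z^2 + 6*z - 16.
The denominator factors as Q(z) = (z - 2)*(z + 8), so z = 2 is a simple zero of Q and P is analytic there; z = 2 is therefore a simple pole and
  Res(f, z₀) = P(z₀)/Q'(z₀).

Q'(z) = 2*z + 6, so Q'(2) = 10.
P(2) = -5.

Res(f, 2) = (-5)/(10) = -1/2

Final answer: -1/2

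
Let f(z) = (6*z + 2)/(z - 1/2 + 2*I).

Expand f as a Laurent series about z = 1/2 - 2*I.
Put w = z - (1/2 - 2*I), i.e. z = w + 1/2 - 2*I. The denominator is w, so it suffices to rewrite the numerator in powers of w.

P(z) = 6*z + 2
P(w + 1/2 - 2*I) = 5 - 12*I + 6*w

Dividing each term by w:
  f = (5 - 12*I)/w + 6

Substituting back w = z - 1/2 + 2*I:
  f(z) = (5 - 12*I)/(z - 1/2 + 2*I) + 6

The series is finite because the numerator is a polynomial; the negative powers form the principal part, and the coefficient of 1/(z - 1/2 + 2*I) gives Res(f, 1/2 - 2*I) = 5 - 12*I.

Final answer: (5 - 12*I)/(z - 1/2 + 2*I) + 6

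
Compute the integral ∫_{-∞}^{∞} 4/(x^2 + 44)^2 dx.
Let f(z) = 4/(z^2 + 44)^2. The denominator has no real zeros and deg Q - deg P = 4 ≥ 2, so the integral of f over the upper semicircle |z| = R tends to 0 as R → ∞. Closing the contour in the upper half-plane,
  ∫_{-∞}^{∞} f(x) dx = 2πi · Σ Res(f, z_k)  over the poles with Im z_k > 0.

Zeros of the denominator: z^2 + 44 = 0 gives z = ±2*sqrt(11)*I.
Upper half-plane: z = 2*sqrt(11)*I (a pole of order 2).

Write f(z) = g(z)/(z - 2*sqrt(11)*I)^2 with g(z) = 4/(z + 2*sqrt(11)*I)^2. For a double pole, Res(f, z₀) = g'(z₀):
  g'(z) = -8/(z + 2*sqrt(11)*I)^3
  Res(f, 2*sqrt(11)*I) = g'(2*sqrt(11)*I) = -sqrt(11)*I/968

∫_{-∞}^{∞} f(x) dx = 2πi · (-sqrt(11)*I/968) = sqrt(11)*pi/484

Final answer: sqrt(11)*pi/484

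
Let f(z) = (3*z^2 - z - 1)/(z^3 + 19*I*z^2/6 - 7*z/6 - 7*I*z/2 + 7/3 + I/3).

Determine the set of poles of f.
The singularities of f are the zeros of the denominator. Factoring,
  z^3 + 19*I*z^2/6 - 7*z/6 - 7*I*z/2 + 7/3 + I/3 = (z + 2*I/3)*(z + 1 + 3*I)*(z - 1 - I/2)
so the candidates are z = -2*I/3, z = -1 - 3*I, z = 1 + I/2.

Check the numerator P(z) = 3*z^2 - z - 1 at each one:
  P(-2*I/3) = -7/3 + 2*I/3 ≠ 0, so z = -2*I/3 is a (simple) pole.
  P(-1 - 3*I) = -24 + 21*I ≠ 0, so z = -1 - 3*I is a (simple) pole.
  P(1 + I/2) = 1/4 + 5*I/2 ≠ 0, so z = 1 + I/2 is a (simple) pole.

Poles of f: {-1 - 3*I, -2*I/3, 1 + I/2}

Final answer: {-1 - 3*I, -2*I/3, 1 + I/2}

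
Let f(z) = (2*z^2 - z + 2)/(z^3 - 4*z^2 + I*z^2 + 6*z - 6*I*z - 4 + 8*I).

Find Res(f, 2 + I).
Write f(z) = P(z)/Q(z) with P(z) = 2*z^2 - z + 2 and Q(z) = z^3 - 4*z^2 + I*z^2 + 6*z - 6*I*z - 4 + 8*I.
The denominator factors as Q(z) = (z - 2 - I)*(z - 2)*(z + 2*I), so z = 2 + I is a simple zero of Q and P is analytic there; z = 2 + I is therefore a simple pole and
  Res(f, z₀) = P(z₀)/Q'(z₀).

Q'(z) = 3*z^2 - 8*z + 2*I*z + 6 - 6*I, so Q'(2 + I) = -3 + 2*I.
P(2 + I) = 6 + 7*I.

Res(f, 2 + I) = (6 + 7*I)/(-3 + 2*I) = -4/13 - 33*I/13

Final answer: -4/13 - 33*I/13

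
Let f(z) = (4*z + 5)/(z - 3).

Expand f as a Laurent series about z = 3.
Put w = z - (3), i.e. z = w + 3. The denominator is w, so it suffices to rewrite the numerator in powers of w.

P(z) = 4*z + 5
P(w + 3) = 17 + 4*w

Dividing each term by w:
  f = 17/w + 4

Substituting back w = z - 3:
  f(z) = 17/(z - 3) + 4

The series is finite because the numerator is a polynomial; the negative powers form the principal part, and the coefficient of 1/(z - 3) gives Res(f, 3) = 17.

Final answer: 17/(z - 3) + 4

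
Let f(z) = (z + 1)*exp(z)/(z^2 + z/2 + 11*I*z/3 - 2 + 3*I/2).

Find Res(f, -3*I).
(54/41 + 6*I/41)*exp(-3*I)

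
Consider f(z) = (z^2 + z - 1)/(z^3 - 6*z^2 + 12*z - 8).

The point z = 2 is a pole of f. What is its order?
Factor the denominator:
  z^3 - 6*z^2 + 12*z - 8 = (z - 2)^3

The numerator P(z) = z^2 + z - 1 has P(2) = 5 ≠ 0, so no factor of (z - 2) cancels.
Near z = 2 we can therefore write f(z) = g(z)/(z - 2)^3 with g analytic at 2 and g(2) ≠ 0 (g is just the numerator).

Hence z = 2 is a pole of order 3.

Final answer: 3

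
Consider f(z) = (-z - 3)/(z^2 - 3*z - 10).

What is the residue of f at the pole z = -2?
1/7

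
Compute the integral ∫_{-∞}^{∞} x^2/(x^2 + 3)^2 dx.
Let f(z) = z^2/(z^2 + 3)^2. The denominator has no real zeros and deg Q - deg P = 2 ≥ 2, so the integral of f over the upper semicircle |z| = R tends to 0 as R → ∞. Closing the contour in the upper half-plane,
  ∫_{-∞}^{∞} f(x) dx = 2πi · Σ Res(f, z_k)  over the poles with Im z_k > 0.

Zeros of the denominator: z^2 + 3 = 0 gives z = ±sqrt(3)*I.
Upper half-plane: z = sqrt(3)*I (a pole of order 2).

Write f(z) = g(z)/(z - sqrt(3)*I)^2 with g(z) = z^2/(z + sqrt(3)*I)^2. For a double pole, Res(f, z₀) = g'(z₀):
  g'(z) = 2*sqrt(3)*I*z/(z + sqrt(3)*I)^3
  Res(f, sqrt(3)*I) = g'(sqrt(3)*I) = -sqrt(3)*I/12

∫_{-∞}^{∞} f(x) dx = 2πi · (-sqrt(3)*I/12) = sqrt(3)*pi/6

Final answer: sqrt(3)*pi/6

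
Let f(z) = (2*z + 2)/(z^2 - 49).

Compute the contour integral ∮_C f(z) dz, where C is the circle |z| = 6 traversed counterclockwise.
0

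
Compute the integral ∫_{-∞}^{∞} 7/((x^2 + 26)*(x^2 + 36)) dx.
7*pi*(-13 + 3*sqrt(26))/780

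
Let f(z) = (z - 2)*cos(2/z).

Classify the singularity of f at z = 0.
Let u = z. Then
  cos(2/u) = Σ_{k≥0} (-1)^k (2)^(2k)/((2k)!·u^(2k)) = 1 - 2/u^2 + 2/(3*u^4) + ...
which has infinitely many negative powers of u, so cos(2/z) has an essential singularity at z = 0.
The extra factor z - 2 is a nonzero polynomial; if the product had at most a pole at z = 0, dividing by that polynomial would leave cos(2/z) with at most a pole too — contradiction. (Equivalently, the product's Laurent series still has infinitely many negative powers.)
So the singularity is essential.

Final answer: essential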